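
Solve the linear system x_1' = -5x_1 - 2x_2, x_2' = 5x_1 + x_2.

Coefficient matrix A = [[-5, -2], [5, 1]].
Characteristic polynomial det(A - λI) = λ^2 + 4λ + 5 = 0.
Eigenvalues λ = -2 ± i (complex conjugate pair).
For λ=-2+i: an eigenvector is (1,-1) - i(-1,2) = (1 + i, -1 - 2i).
A real fundamental pair from Re and Im of e^((-2+i)t)v: X_1 = e^(-2t)(cos(t)·(1,-1) + sin(t)·(-1,2)), X_2 = e^(-2t)(sin(t)·(1,-1) - cos(t)·(-1,2)).
General solution: K_1X_1 + K_2X_2.

x_1(t) = -K_1e^(-2t)sin(t) + K_1e^(-2t)cos(t) + K_2e^(-2t)sin(t) + K_2e^(-2t)cos(t), x_2(t) = 2K_1e^(-2t)sin(t) - K_1e^(-2t)cos(t) - K_2e^(-2t)sin(t) - 2K_2e^(-2t)cos(t)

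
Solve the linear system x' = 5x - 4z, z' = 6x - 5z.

Coefficient matrix A = [[5, -4], [6, -5]].
Characteristic polynomial det(A - λI) = λ^2 - 1 = 0.
Eigenvalues λ = 1, -1.
For λ=1: (A-λI) row 1 is [4, -4], so an eigenvector is (1, 1).
For λ=-1: (A-λI) row 1 is [6, -4], so an eigenvector is (-2, -3).
General solution: C_1e^(t)(1,1) + C_2e^(-t)(-2,-3).

x(t) = C_1e^(t) - 2C_2e^(-t), z(t) = C_1e^(t) - 3C_2e^(-t)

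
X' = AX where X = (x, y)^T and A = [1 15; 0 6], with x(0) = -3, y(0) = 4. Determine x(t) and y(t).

x(t) = 12e^(6t) - 15e^(t), y(t) = 4e^(6t)

Coefficient matrix A = [[1, 15], [0, 6]].
Characteristic polynomial det(A - λI) = λ^2 - 7λ + 6 = 0.
Eigenvalues λ = 6, 1.
For λ=6: (A-λI) row 1 is [-5, 15], so an eigenvector is (-3, -1).
For λ=1: (A-λI) row 1 is [0, 15], so an eigenvector is (1, 0).
General solution: C_1e^(6t)(-3,-1) + C_2e^(t)(1,0).
Applying x(0)=-3, y(0)=4 gives C_1=-4, C_2=-15.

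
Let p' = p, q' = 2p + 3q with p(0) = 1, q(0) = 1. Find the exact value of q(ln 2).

14

A = [[1,0],[2,3]]; eigenvalues λ = 1, 3.
Eigenvectors: (-1,1) for λ=1, (0,1) for λ=3.
From the initial condition, c_1 = -1, c_2 = 2.
q(ln 2) = (-1)(2^1)(1) + (2)(2^3)(1) = 14.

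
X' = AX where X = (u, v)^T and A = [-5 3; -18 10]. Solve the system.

u(t) = -K_1e^(t) - K_2e^(4t), v(t) = -2K_1e^(t) - 3K_2e^(4t)

Coefficient matrix A = [[-5, 3], [-18, 10]].
Characteristic polynomial det(A - λI) = λ^2 - 5λ + 4 = 0.
Eigenvalues λ = 1, 4.
For λ=1: (A-λI) row 1 is [-6, 3], so an eigenvector is (-1, -2).
For λ=4: (A-λI) row 1 is [-9, 3], so an eigenvector is (-1, -3).
General solution: K_1e^(t)(-1,-2) + K_2e^(4t)(-1,-3).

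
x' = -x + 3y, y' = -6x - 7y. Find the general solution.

x(t) = c_1e^(-4t)cos(3t) + c_2e^(-4t)sin(3t), y(t) = -c_1e^(-4t)sin(3t) - c_1e^(-4t)cos(3t) - c_2e^(-4t)sin(3t) + c_2e^(-4t)cos(3t)

Coefficient matrix A = [[-1, 3], [-6, -7]].
Characteristic polynomial det(A - λI) = λ^2 + 8λ + 25 = 0.
Eigenvalues λ = -4 ± 3i (complex conjugate pair).
For λ=-4+3i: an eigenvector is (1,-1) - i(0,-1) = (1, -1 + i).
A real fundamental pair from Re and Im of e^((-4+3i)t)v: X_1 = e^(-4t)(cos(3t)·(1,-1) + sin(3t)·(0,-1)), X_2 = e^(-4t)(sin(3t)·(1,-1) - cos(3t)·(0,-1)).
General solution: c_1X_1 + c_2X_2.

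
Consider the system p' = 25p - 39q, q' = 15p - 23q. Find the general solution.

Coefficient matrix A = [[25, -39], [15, -23]].
Characteristic polynomial det(A - λI) = λ^2 - 2λ + 10 = 0.
Eigenvalues λ = 1 ± 3i (complex conjugate pair).
For λ=1+3i: an eigenvector is (3,2) - i(-2,-1) = (3 + 2i, 2 + i).
A real fundamental pair from Re and Im of e^((1+3i)t)v: X_1 = e^(t)(cos(3t)·(3,2) + sin(3t)·(-2,-1)), X_2 = e^(t)(sin(3t)·(3,2) - cos(3t)·(-2,-1)).
General solution: c_1X_1 + c_2X_2.

p(t) = -2c_1e^(t)sin(3t) + 3c_1e^(t)cos(3t) + 3c_2e^(t)sin(3t) + 2c_2e^(t)cos(3t), q(t) = -c_1e^(t)sin(3t) + 2c_1e^(t)cos(3t) + 2c_2e^(t)sin(3t) + c_2e^(t)cos(3t)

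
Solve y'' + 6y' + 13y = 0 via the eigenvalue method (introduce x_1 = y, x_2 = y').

y(t) = c_1e^(-3t)cos(2t) + c_2e^(-3t)sin(2t)

Let x_1 = y, x_2 = y'. Then x_1' = x_2 and x_2' = -13x_1 - 6x_2.
A = [[0,1],[-13,-6]]; det(A-λI) = λ^2 + 6λ + 13.
Eigenvalues λ = -3 ± 2i.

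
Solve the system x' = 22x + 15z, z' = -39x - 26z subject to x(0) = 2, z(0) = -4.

x(t) = -4e^(-2t)sin(3t) + 2e^(-2t)cos(3t), z(t) = 6e^(-2t)sin(3t) - 4e^(-2t)cos(3t)

Coefficient matrix A = [[22, 15], [-39, -26]].
Characteristic polynomial det(A - λI) = λ^2 + 4λ + 13 = 0.
Eigenvalues λ = -2 ± 3i (complex conjugate pair).
For λ=-2+3i: an eigenvector is (-1,2) - i(2,-3) = (-1 - 2i, 2 + 3i).
A real fundamental pair from Re and Im of e^((-2+3i)t)v: X_1 = e^(-2t)(cos(3t)·(-1,2) + sin(3t)·(2,-3)), X_2 = e^(-2t)(sin(3t)·(-1,2) - cos(3t)·(2,-3)).
General solution: c_1X_1 + c_2X_2.
Applying x(0)=2, z(0)=-4 gives c_1=-2, c_2=0.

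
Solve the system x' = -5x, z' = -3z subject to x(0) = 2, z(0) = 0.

x(t) = 2e^(-5t), z(t) = 0

Coefficient matrix A = [[-5, 0], [0, -3]].
Characteristic polynomial det(A - λI) = λ^2 + 8λ + 15 = 0.
Eigenvalues λ = -3, -5.
For λ=-3: (A-λI) row 1 is [-2, 0], so an eigenvector is (0, -1).
For λ=-5: (A-λI) row 2 is [0, 2], so an eigenvector is (1, 0).
General solution: c_1e^(-3t)(0,-1) + c_2e^(-5t)(1,0).
Applying x(0)=2, z(0)=0 gives c_1=0, c_2=2.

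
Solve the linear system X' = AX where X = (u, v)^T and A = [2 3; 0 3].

Coefficient matrix A = [[2, 3], [0, 3]].
Characteristic polynomial det(A - λI) = λ^2 - 5λ + 6 = 0.
Eigenvalues λ = 3, 2.
For λ=3: (A-λI) row 1 is [-1, 3], so an eigenvector is (-3, -1).
For λ=2: (A-λI) row 1 is [0, 3], so an eigenvector is (1, 0).
General solution: K_1e^(3t)(-3,-1) + K_2e^(2t)(1,0).

u(t) = -3K_1e^(3t) + K_2e^(2t), v(t) = -K_1e^(3t)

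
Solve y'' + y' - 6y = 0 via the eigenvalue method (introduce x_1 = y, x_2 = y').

y(t) = K_1e^(-3t) + K_2e^(2t)

Let x_1 = y, x_2 = y'. Then x_1' = x_2 and x_2' = 6x_1 - x_2.
A = [[0,1],[6,-1]]; det(A-λI) = λ^2 + λ - 6.
Eigenvalues λ = -3, 2 with eigenvectors (1,-3), (1,2).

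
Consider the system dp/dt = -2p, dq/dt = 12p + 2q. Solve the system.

Coefficient matrix A = [[-2, 0], [12, 2]].
Characteristic polynomial det(A - λI) = λ^2 - 4 = 0.
Eigenvalues λ = 2, -2.
For λ=2: (A-λI) row 1 is [-4, 0], so an eigenvector is (0, 1).
For λ=-2: (A-λI) row 2 is [12, 4], so an eigenvector is (-1, 3).
General solution: K_1e^(2t)(0,1) + K_2e^(-2t)(-1,3).

p(t) = -K_2e^(-2t), q(t) = K_1e^(2t) + 3K_2e^(-2t)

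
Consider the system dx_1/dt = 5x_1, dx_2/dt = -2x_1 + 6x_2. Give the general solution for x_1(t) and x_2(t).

Coefficient matrix A = [[5, 0], [-2, 6]].
Characteristic polynomial det(A - λI) = λ^2 - 11λ + 30 = 0.
Eigenvalues λ = 5, 6.
For λ=5: (A-λI) row 2 is [-2, 1], so an eigenvector is (1, 2).
For λ=6: (A-λI) row 1 is [-1, 0], so an eigenvector is (0, 1).
General solution: K_1e^(5t)(1,2) + K_2e^(6t)(0,1).

x_1(t) = K_1e^(5t), x_2(t) = 2K_1e^(5t) + K_2e^(6t)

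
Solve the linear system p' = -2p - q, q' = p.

p(t) = -C_1e^(-t) - C_2te^(-t) + 2C_2e^(-t), q(t) = C_1e^(-t) + C_2te^(-t) - C_2e^(-t)

Coefficient matrix A = [[-2, -1], [1, 0]].
Characteristic polynomial det(A - λI) = λ^2 + 2λ + 1 = 0.
Single eigenvalue λ = -1 with algebraic multiplicity 2.
Eigenvector v = (-1,1); generalized eigenvector w with (A-λI)w=v is (2,-1).
General solution: e^(-t)[C_1·v + C_2·(t·v + w)].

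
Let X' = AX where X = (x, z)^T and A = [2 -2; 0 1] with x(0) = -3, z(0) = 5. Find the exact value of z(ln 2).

A = [[2,-2],[0,1]]; eigenvalues λ = 1, 2.
Eigenvectors: (2,1) for λ=1, (1,0) for λ=2.
From the initial condition, c_1 = 5, c_2 = -13.
z(ln 2) = (5)(2^1)(1) + (-13)(2^2)(0) = 10.

10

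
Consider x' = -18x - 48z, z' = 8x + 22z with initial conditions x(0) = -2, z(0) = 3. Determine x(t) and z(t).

Coefficient matrix A = [[-18, -48], [8, 22]].
Characteristic polynomial det(A - λI) = λ^2 - 4λ - 12 = 0.
Eigenvalues λ = 6, -2.
For λ=6: (A-λI) row 1 is [-24, -48], so an eigenvector is (-2, 1).
For λ=-2: (A-λI) row 1 is [-16, -48], so an eigenvector is (3, -1).
General solution: K_1e^(6t)(-2,1) + K_2e^(-2t)(3,-1).
Applying x(0)=-2, z(0)=3 gives K_1=7, K_2=4.

x(t) = -14e^(6t) + 12e^(-2t), z(t) = 7e^(6t) - 4e^(-2t)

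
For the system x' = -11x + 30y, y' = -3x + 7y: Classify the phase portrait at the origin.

stable spiral

A = [[-11,30],[-3,7]]; det(A-λI) = λ^2 + 4λ + 13.
λ = -2 ± 3i: negative real part.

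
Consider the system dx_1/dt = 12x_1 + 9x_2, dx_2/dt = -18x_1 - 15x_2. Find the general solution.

Coefficient matrix A = [[12, 9], [-18, -15]].
Characteristic polynomial det(A - λI) = λ^2 + 3λ - 18 = 0.
Eigenvalues λ = 3, -6.
For λ=3: (A-λI) row 1 is [9, 9], so an eigenvector is (1, -1).
For λ=-6: (A-λI) row 1 is [18, 9], so an eigenvector is (-1, 2).
General solution: K_1e^(3t)(1,-1) + K_2e^(-6t)(-1,2).

x_1(t) = K_1e^(3t) - K_2e^(-6t), x_2(t) = -K_1e^(3t) + 2K_2e^(-6t)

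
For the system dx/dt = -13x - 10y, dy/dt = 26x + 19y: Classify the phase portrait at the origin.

A = [[-13,-10],[26,19]]; det(A-λI) = λ^2 - 6λ + 13.
λ = 3 ± 2i: positive real part.

unstable spiral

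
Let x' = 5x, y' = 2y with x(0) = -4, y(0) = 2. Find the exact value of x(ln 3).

-972

A = [[5,0],[0,2]]; eigenvalues λ = 2, 5.
Eigenvectors: (0,1) for λ=2, (-1,0) for λ=5.
From the initial condition, c_1 = 2, c_2 = 4.
x(ln 3) = (2)(3^2)(0) + (4)(3^5)(-1) = -972.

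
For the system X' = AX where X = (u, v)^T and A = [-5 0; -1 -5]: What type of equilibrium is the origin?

stable improper node

A = [[-5,0],[-1,-5]]; det(A-λI) = λ^2 + 10λ + 25.
repeated λ = -5 with a single eigenvector.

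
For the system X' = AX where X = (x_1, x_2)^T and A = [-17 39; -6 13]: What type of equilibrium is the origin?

stable spiral

A = [[-17,39],[-6,13]]; det(A-λI) = λ^2 + 4λ + 13.
λ = -2 ± 3i: negative real part.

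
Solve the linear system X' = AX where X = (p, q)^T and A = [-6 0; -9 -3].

p(t) = -C_2e^(-6t), q(t) = -C_1e^(-3t) - 3C_2e^(-6t)

Coefficient matrix A = [[-6, 0], [-9, -3]].
Characteristic polynomial det(A - λI) = λ^2 + 9λ + 18 = 0.
Eigenvalues λ = -3, -6.
For λ=-3: (A-λI) row 1 is [-3, 0], so an eigenvector is (0, -1).
For λ=-6: (A-λI) row 2 is [-9, 3], so an eigenvector is (-1, -3).
General solution: C_1e^(-3t)(0,-1) + C_2e^(-6t)(-1,-3).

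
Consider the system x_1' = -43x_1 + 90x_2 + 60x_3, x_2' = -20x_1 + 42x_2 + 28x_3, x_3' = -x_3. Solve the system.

Coefficient matrix A = [[-43, 90, 60], [-20, 42, 28], [0, 0, -1]].
det(A - λI) = 0 gives eigenvalues λ = -3, 2, -1.
For λ=-3: eigenvector (9,4,0).
For λ=2: eigenvector (2,1,0).
For λ=-1: eigenvector (10,4,1).
General solution: K_1e^(-3t)(9,4,0) + K_2e^(2t)(2,1,0) + K_3e^(-t)(10,4,1).

x_1(t) = 9K_1e^(-3t) + 2K_2e^(2t) + 10K_3e^(-t), x_2(t) = 4K_1e^(-3t) + K_2e^(2t) + 4K_3e^(-t), x_3(t) = K_3e^(-t)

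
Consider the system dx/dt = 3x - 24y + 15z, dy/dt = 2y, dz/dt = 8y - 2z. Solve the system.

x(t) = C_1e^(3t) - 6C_2e^(2t) + 3C_3e^(-2t), y(t) = C_2e^(2t), z(t) = 2C_2e^(2t) - C_3e^(-2t)

Coefficient matrix A = [[3, -24, 15], [0, 2, 0], [0, 8, -2]].
det(A - λI) = 0 gives eigenvalues λ = 3, 2, -2.
For λ=3: eigenvector (1,0,0).
For λ=2: eigenvector (-6,1,2).
For λ=-2: eigenvector (3,0,-1).
General solution: C_1e^(3t)(1,0,0) + C_2e^(2t)(-6,1,2) + C_3e^(-2t)(3,0,-1).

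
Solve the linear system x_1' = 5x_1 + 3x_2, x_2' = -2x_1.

x_1(t) = -3c_1e^(3t) - c_2e^(2t), x_2(t) = 2c_1e^(3t) + c_2e^(2t)

Coefficient matrix A = [[5, 3], [-2, 0]].
Characteristic polynomial det(A - λI) = λ^2 - 5λ + 6 = 0.
Eigenvalues λ = 3, 2.
For λ=3: (A-λI) row 1 is [2, 3], so an eigenvector is (-3, 2).
For λ=2: (A-λI) row 1 is [3, 3], so an eigenvector is (-1, 1).
General solution: c_1e^(3t)(-3,2) + c_2e^(2t)(-1,1).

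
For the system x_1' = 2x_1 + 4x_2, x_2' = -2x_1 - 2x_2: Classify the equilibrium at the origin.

A = [[2,4],[-2,-2]]; det(A-λI) = λ^2 + 4.
λ = 0 ± 2i: zero real part.

center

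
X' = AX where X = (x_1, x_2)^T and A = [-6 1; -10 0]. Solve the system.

x_1(t) = c_1e^(-3t)cos(t) + c_2e^(-3t)sin(t), x_2(t) = -c_1e^(-3t)sin(t) + 3c_1e^(-3t)cos(t) + 3c_2e^(-3t)sin(t) + c_2e^(-3t)cos(t)

Coefficient matrix A = [[-6, 1], [-10, 0]].
Characteristic polynomial det(A - λI) = λ^2 + 6λ + 10 = 0.
Eigenvalues λ = -3 ± i (complex conjugate pair).
For λ=-3+i: an eigenvector is (1,3) - i(0,-1) = (1, 3 + i).
A real fundamental pair from Re and Im of e^((-3+i)t)v: X_1 = e^(-3t)(cos(t)·(1,3) + sin(t)·(0,-1)), X_2 = e^(-3t)(sin(t)·(1,3) - cos(t)·(0,-1)).
General solution: c_1X_1 + c_2X_2.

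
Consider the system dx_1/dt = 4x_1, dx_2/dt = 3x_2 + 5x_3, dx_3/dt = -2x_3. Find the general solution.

Coefficient matrix A = [[4, 0, 0], [0, 3, 5], [0, 0, -2]].
det(A - λI) = 0 gives eigenvalues λ = 4, 3, -2.
For λ=4: eigenvector (1,0,0).
For λ=3: eigenvector (0,1,0).
For λ=-2: eigenvector (0,-1,1).
General solution: K_1e^(4t)(1,0,0) + K_2e^(3t)(0,1,0) + K_3e^(-2t)(0,-1,1).

x_1(t) = K_1e^(4t), x_2(t) = K_2e^(3t) - K_3e^(-2t), x_3(t) = K_3e^(-2t)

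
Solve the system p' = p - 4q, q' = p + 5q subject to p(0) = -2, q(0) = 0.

Coefficient matrix A = [[1, -4], [1, 5]].
Characteristic polynomial det(A - λI) = λ^2 - 6λ + 9 = 0.
Single eigenvalue λ = 3 with algebraic multiplicity 2.
Eigenvector v = (2,-1); generalized eigenvector w with (A-λI)w=v is (3,-2).
General solution: e^(3t)[c_1·v + c_2·(t·v + w)].
Applying p(0)=-2, q(0)=0 gives c_1=-4, c_2=2.

p(t) = 4te^(3t) - 2e^(3t), q(t) = -2te^(3t)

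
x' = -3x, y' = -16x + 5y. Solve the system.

x(t) = K_2e^(-3t), y(t) = -K_1e^(5t) + 2K_2e^(-3t)

Coefficient matrix A = [[-3, 0], [-16, 5]].
Characteristic polynomial det(A - λI) = λ^2 - 2λ - 15 = 0.
Eigenvalues λ = 5, -3.
For λ=5: (A-λI) row 1 is [-8, 0], so an eigenvector is (0, -1).
For λ=-3: (A-λI) row 2 is [-16, 8], so an eigenvector is (1, 2).
General solution: K_1e^(5t)(0,-1) + K_2e^(-3t)(1,2).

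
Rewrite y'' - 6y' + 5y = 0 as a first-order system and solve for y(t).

y(t) = C_1e^(t) + C_2e^(5t)

Let x_1 = y, x_2 = y'. Then x_1' = x_2 and x_2' = -5x_1 + 6x_2.
A = [[0,1],[-5,6]]; det(A-λI) = λ^2 - 6λ + 5.
Eigenvalues λ = 1, 5 with eigenvectors (1,1), (1,5).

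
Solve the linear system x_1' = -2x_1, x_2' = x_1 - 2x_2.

x_1(t) = C_2e^(-2t), x_2(t) = C_1e^(-2t) + C_2te^(-2t) - 2C_2e^(-2t)

Coefficient matrix A = [[-2, 0], [1, -2]].
Characteristic polynomial det(A - λI) = λ^2 + 4λ + 4 = 0.
Single eigenvalue λ = -2 with algebraic multiplicity 2.
Eigenvector v = (0,1); generalized eigenvector w with (A-λI)w=v is (1,-2).
General solution: e^(-2t)[C_1·v + C_2·(t·v + w)].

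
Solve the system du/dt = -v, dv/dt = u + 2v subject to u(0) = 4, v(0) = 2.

u(t) = -6te^(t) + 4e^(t), v(t) = 6te^(t) + 2e^(t)

Coefficient matrix A = [[0, -1], [1, 2]].
Characteristic polynomial det(A - λI) = λ^2 - 2λ + 1 = 0.
Single eigenvalue λ = 1 with algebraic multiplicity 2.
Eigenvector v = (1,-1); generalized eigenvector w with (A-λI)w=v is (1,-2).
General solution: e^(t)[K_1·v + K_2·(t·v + w)].
Applying u(0)=4, v(0)=2 gives K_1=10, K_2=-6.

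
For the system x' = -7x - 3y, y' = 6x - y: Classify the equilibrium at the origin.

A = [[-7,-3],[6,-1]]; det(A-λI) = λ^2 + 8λ + 25.
λ = -4 ± 3i: negative real part.

stable spiral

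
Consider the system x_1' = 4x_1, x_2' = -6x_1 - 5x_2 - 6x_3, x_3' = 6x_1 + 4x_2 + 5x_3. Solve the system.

x_1(t) = C_1e^(4t), x_2(t) = -2C_1e^(4t) + 3C_2e^(-t) - C_3e^(t), x_3(t) = 2C_1e^(4t) - 2C_2e^(-t) + C_3e^(t)

Coefficient matrix A = [[4, 0, 0], [-6, -5, -6], [6, 4, 5]].
det(A - λI) = 0 gives eigenvalues λ = 4, -1, 1.
For λ=4: eigenvector (1,-2,2).
For λ=-1: eigenvector (0,3,-2).
For λ=1: eigenvector (0,-1,1).
General solution: C_1e^(4t)(1,-2,2) + C_2e^(-t)(0,3,-2) + C_3e^(t)(0,-1,1).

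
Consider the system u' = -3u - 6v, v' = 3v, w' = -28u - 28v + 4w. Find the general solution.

u(t) = -C_1e^(3t) + C_2e^(-3t), v(t) = C_1e^(3t), w(t) = 4C_2e^(-3t) + C_3e^(4t)

Coefficient matrix A = [[-3, -6, 0], [0, 3, 0], [-28, -28, 4]].
det(A - λI) = 0 gives eigenvalues λ = 3, -3, 4.
For λ=3: eigenvector (-1,1,0).
For λ=-3: eigenvector (1,0,4).
For λ=4: eigenvector (0,0,1).
General solution: C_1e^(3t)(-1,1,0) + C_2e^(-3t)(1,0,4) + C_3e^(4t)(0,0,1).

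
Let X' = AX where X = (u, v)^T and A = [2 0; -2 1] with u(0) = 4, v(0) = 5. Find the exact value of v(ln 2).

A = [[2,0],[-2,1]]; eigenvalues λ = 2, 1.
Eigenvectors: (-1,2) for λ=2, (0,-1) for λ=1.
From the initial condition, c_1 = -4, c_2 = -13.
v(ln 2) = (-4)(2^2)(2) + (-13)(2^1)(-1) = -6.

-6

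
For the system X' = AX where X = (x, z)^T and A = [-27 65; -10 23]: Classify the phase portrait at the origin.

A = [[-27,65],[-10,23]]; det(A-λI) = λ^2 + 4λ + 29.
λ = -2 ± 5i: negative real part.

stable spiral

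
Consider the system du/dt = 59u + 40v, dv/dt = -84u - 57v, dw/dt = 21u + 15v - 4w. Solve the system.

Coefficient matrix A = [[59, 40, 0], [-84, -57, 0], [21, 15, -4]].
det(A - λI) = 0 gives eigenvalues λ = -1, 3, -4.
For λ=-1: eigenvector (-2,3,1).
For λ=3: eigenvector (5,-7,0).
For λ=-4: eigenvector (0,0,1).
General solution: K_1e^(-t)(-2,3,1) + K_2e^(3t)(5,-7,0) + K_3e^(-4t)(0,0,1).

u(t) = -2K_1e^(-t) + 5K_2e^(3t), v(t) = 3K_1e^(-t) - 7K_2e^(3t), w(t) = K_1e^(-t) + K_3e^(-4t)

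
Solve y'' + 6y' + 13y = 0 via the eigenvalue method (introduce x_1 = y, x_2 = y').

y(t) = c_1e^(-3t)cos(2t) + c_2e^(-3t)sin(2t)

Let x_1 = y, x_2 = y'. Then x_1' = x_2 and x_2' = -13x_1 - 6x_2.
A = [[0,1],[-13,-6]]; det(A-λI) = λ^2 + 6λ + 13.
Eigenvalues λ = -3 ± 2i.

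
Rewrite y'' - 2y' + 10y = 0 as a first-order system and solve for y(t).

Let x_1 = y, x_2 = y'. Then x_1' = x_2 and x_2' = -10x_1 + 2x_2.
A = [[0,1],[-10,2]]; det(A-λI) = λ^2 - 2λ + 10.
Eigenvalues λ = 1 ± 3i.

y(t) = K_1e^(t)cos(3t) + K_2e^(t)sin(3t)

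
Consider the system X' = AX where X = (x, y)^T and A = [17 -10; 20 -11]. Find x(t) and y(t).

Coefficient matrix A = [[17, -10], [20, -11]].
Characteristic polynomial det(A - λI) = λ^2 - 6λ + 13 = 0.
Eigenvalues λ = 3 ± 2i (complex conjugate pair).
For λ=3+2i: an eigenvector is (1,1) - i(2,3) = (1 - 2i, 1 - 3i).
A real fundamental pair from Re and Im of e^((3+2i)t)v: X_1 = e^(3t)(cos(2t)·(1,1) + sin(2t)·(2,3)), X_2 = e^(3t)(sin(2t)·(1,1) - cos(2t)·(2,3)).
General solution: C_1X_1 + C_2X_2.

x(t) = 2C_1e^(3t)sin(2t) + C_1e^(3t)cos(2t) + C_2e^(3t)sin(2t) - 2C_2e^(3t)cos(2t), y(t) = 3C_1e^(3t)sin(2t) + C_1e^(3t)cos(2t) + C_2e^(3t)sin(2t) - 3C_2e^(3t)cos(2t)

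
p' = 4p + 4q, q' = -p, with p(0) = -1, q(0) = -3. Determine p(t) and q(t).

p(t) = -14te^(2t) - e^(2t), q(t) = 7te^(2t) - 3e^(2t)

Coefficient matrix A = [[4, 4], [-1, 0]].
Characteristic polynomial det(A - λI) = λ^2 - 4λ + 4 = 0.
Single eigenvalue λ = 2 with algebraic multiplicity 2.
Eigenvector v = (-2,1); generalized eigenvector w with (A-λI)w=v is (3,-2).
General solution: e^(2t)[K_1·v + K_2·(t·v + w)].
Applying p(0)=-1, q(0)=-3 gives K_1=11, K_2=7.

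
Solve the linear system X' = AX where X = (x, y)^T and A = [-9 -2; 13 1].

Coefficient matrix A = [[-9, -2], [13, 1]].
Characteristic polynomial det(A - λI) = λ^2 + 8λ + 17 = 0.
Eigenvalues λ = -4 ± i (complex conjugate pair).
For λ=-4+i: an eigenvector is (1,-2) - i(-1,3) = (1 + i, -2 - 3i).
A real fundamental pair from Re and Im of e^((-4+i)t)v: X_1 = e^(-4t)(cos(t)·(1,-2) + sin(t)·(-1,3)), X_2 = e^(-4t)(sin(t)·(1,-2) - cos(t)·(-1,3)).
General solution: K_1X_1 + K_2X_2.

x(t) = -K_1e^(-4t)sin(t) + K_1e^(-4t)cos(t) + K_2e^(-4t)sin(t) + K_2e^(-4t)cos(t), y(t) = 3K_1e^(-4t)sin(t) - 2K_1e^(-4t)cos(t) - 2K_2e^(-4t)sin(t) - 3K_2e^(-4t)cos(t)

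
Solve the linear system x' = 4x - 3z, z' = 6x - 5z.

x(t) = C_1e^(-2t) - C_2e^(t), z(t) = 2C_1e^(-2t) - C_2e^(t)

Coefficient matrix A = [[4, -3], [6, -5]].
Characteristic polynomial det(A - λI) = λ^2 + λ - 2 = 0.
Eigenvalues λ = -2, 1.
For λ=-2: (A-λI) row 1 is [6, -3], so an eigenvector is (1, 2).
For λ=1: (A-λI) row 1 is [3, -3], so an eigenvector is (-1, -1).
General solution: C_1e^(-2t)(1,2) + C_2e^(t)(-1,-1).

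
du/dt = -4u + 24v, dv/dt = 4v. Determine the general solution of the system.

u(t) = 3C_1e^(4t) + C_2e^(-4t), v(t) = C_1e^(4t)

Coefficient matrix A = [[-4, 24], [0, 4]].
Characteristic polynomial det(A - λI) = λ^2 - 16 = 0.
Eigenvalues λ = 4, -4.
For λ=4: (A-λI) row 1 is [-8, 24], so an eigenvector is (3, 1).
For λ=-4: (A-λI) row 1 is [0, 24], so an eigenvector is (1, 0).
General solution: C_1e^(4t)(3,1) + C_2e^(-4t)(1,0).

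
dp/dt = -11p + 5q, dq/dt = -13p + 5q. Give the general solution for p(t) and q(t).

Coefficient matrix A = [[-11, 5], [-13, 5]].
Characteristic polynomial det(A - λI) = λ^2 + 6λ + 10 = 0.
Eigenvalues λ = -3 ± i (complex conjugate pair).
For λ=-3+i: an eigenvector is (-1,-2) - i(-2,-3) = (-1 + 2i, -2 + 3i).
A real fundamental pair from Re and Im of e^((-3+i)t)v: X_1 = e^(-3t)(cos(t)·(-1,-2) + sin(t)·(-2,-3)), X_2 = e^(-3t)(sin(t)·(-1,-2) - cos(t)·(-2,-3)).
General solution: c_1X_1 + c_2X_2.

p(t) = -2c_1e^(-3t)sin(t) - c_1e^(-3t)cos(t) - c_2e^(-3t)sin(t) + 2c_2e^(-3t)cos(t), q(t) = -3c_1e^(-3t)sin(t) - 2c_1e^(-3t)cos(t) - 2c_2e^(-3t)sin(t) + 3c_2e^(-3t)cos(t)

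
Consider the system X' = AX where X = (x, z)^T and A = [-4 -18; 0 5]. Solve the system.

x(t) = 2K_1e^(5t) + K_2e^(-4t), z(t) = -K_1e^(5t)

Coefficient matrix A = [[-4, -18], [0, 5]].
Characteristic polynomial det(A - λI) = λ^2 - λ - 20 = 0.
Eigenvalues λ = 5, -4.
For λ=5: (A-λI) row 1 is [-9, -18], so an eigenvector is (2, -1).
For λ=-4: (A-λI) row 1 is [0, -18], so an eigenvector is (1, 0).
General solution: K_1e^(5t)(2,-1) + K_2e^(-4t)(1,0).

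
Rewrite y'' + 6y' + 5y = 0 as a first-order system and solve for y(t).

Let x_1 = y, x_2 = y'. Then x_1' = x_2 and x_2' = -5x_1 - 6x_2.
A = [[0,1],[-5,-6]]; det(A-λI) = λ^2 + 6λ + 5.
Eigenvalues λ = -5, -1 with eigenvectors (1,-5), (1,-1).

y(t) = K_1e^(-5t) + K_2e^(-t)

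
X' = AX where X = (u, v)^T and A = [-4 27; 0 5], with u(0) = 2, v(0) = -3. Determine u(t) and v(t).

Coefficient matrix A = [[-4, 27], [0, 5]].
Characteristic polynomial det(A - λI) = λ^2 - λ - 20 = 0.
Eigenvalues λ = -4, 5.
For λ=-4: (A-λI) row 1 is [0, 27], so an eigenvector is (1, 0).
For λ=5: (A-λI) row 1 is [-9, 27], so an eigenvector is (3, 1).
General solution: C_1e^(-4t)(1,0) + C_2e^(5t)(3,1).
Applying u(0)=2, v(0)=-3 gives C_1=11, C_2=-3.

u(t) = -9e^(5t) + 11e^(-4t), v(t) = -3e^(5t)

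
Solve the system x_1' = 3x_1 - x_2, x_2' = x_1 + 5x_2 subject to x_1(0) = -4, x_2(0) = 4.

x_1(t) = -4e^(4t), x_2(t) = 4e^(4t)

Coefficient matrix A = [[3, -1], [1, 5]].
Characteristic polynomial det(A - λI) = λ^2 - 8λ + 16 = 0.
Single eigenvalue λ = 4 with algebraic multiplicity 2.
Eigenvector v = (-1,1); generalized eigenvector w with (A-λI)w=v is (1,0).
General solution: e^(4t)[C_1·v + C_2·(t·v + w)].
Applying x_1(0)=-4, x_2(0)=4 gives C_1=4, C_2=0.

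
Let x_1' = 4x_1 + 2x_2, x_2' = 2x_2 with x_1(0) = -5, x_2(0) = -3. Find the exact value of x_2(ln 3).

-27

A = [[4,2],[0,2]]; eigenvalues λ = 4, 2.
Eigenvectors: (1,0) for λ=4, (1,-1) for λ=2.
From the initial condition, c_1 = -8, c_2 = 3.
x_2(ln 3) = (-8)(3^4)(0) + (3)(3^2)(-1) = -27.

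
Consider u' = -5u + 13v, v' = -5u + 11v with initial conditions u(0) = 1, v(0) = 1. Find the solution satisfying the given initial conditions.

Coefficient matrix A = [[-5, 13], [-5, 11]].
Characteristic polynomial det(A - λI) = λ^2 - 6λ + 10 = 0.
Eigenvalues λ = 3 ± i (complex conjugate pair).
For λ=3+i: an eigenvector is (3,2) - i(2,1) = (3 - 2i, 2 - i).
A real fundamental pair from Re and Im of e^((3+i)t)v: X_1 = e^(3t)(cos(t)·(3,2) + sin(t)·(2,1)), X_2 = e^(3t)(sin(t)·(3,2) - cos(t)·(2,1)).
General solution: C_1X_1 + C_2X_2.
Applying u(0)=1, v(0)=1 gives C_1=1, C_2=1.

u(t) = 5e^(3t)sin(t) + e^(3t)cos(t), v(t) = 3e^(3t)sin(t) + e^(3t)cos(t)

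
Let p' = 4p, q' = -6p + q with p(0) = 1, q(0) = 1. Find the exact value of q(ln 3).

-153

A = [[4,0],[-6,1]]; eigenvalues λ = 1, 4.
Eigenvectors: (0,1) for λ=1, (1,-2) for λ=4.
From the initial condition, c_1 = 3, c_2 = 1.
q(ln 3) = (3)(3^1)(1) + (1)(3^4)(-2) = -153.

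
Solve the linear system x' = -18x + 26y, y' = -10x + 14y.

x(t) = 2K_1e^(-2t)sin(2t) + 3K_1e^(-2t)cos(2t) + 3K_2e^(-2t)sin(2t) - 2K_2e^(-2t)cos(2t), y(t) = K_1e^(-2t)sin(2t) + 2K_1e^(-2t)cos(2t) + 2K_2e^(-2t)sin(2t) - K_2e^(-2t)cos(2t)

Coefficient matrix A = [[-18, 26], [-10, 14]].
Characteristic polynomial det(A - λI) = λ^2 + 4λ + 8 = 0.
Eigenvalues λ = -2 ± 2i (complex conjugate pair).
For λ=-2+2i: an eigenvector is (3,2) - i(2,1) = (3 - 2i, 2 - i).
A real fundamental pair from Re and Im of e^((-2+2i)t)v: X_1 = e^(-2t)(cos(2t)·(3,2) + sin(2t)·(2,1)), X_2 = e^(-2t)(sin(2t)·(3,2) - cos(2t)·(2,1)).
General solution: K_1X_1 + K_2X_2.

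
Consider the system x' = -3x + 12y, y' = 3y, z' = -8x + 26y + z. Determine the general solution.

Coefficient matrix A = [[-3, 12, 0], [0, 3, 0], [-8, 26, 1]].
det(A - λI) = 0 gives eigenvalues λ = -3, 3, 1.
For λ=-3: eigenvector (1,0,2).
For λ=3: eigenvector (2,1,5).
For λ=1: eigenvector (0,0,1).
General solution: c_1e^(-3t)(1,0,2) + c_2e^(3t)(2,1,5) + c_3e^(t)(0,0,1).

x(t) = c_1e^(-3t) + 2c_2e^(3t), y(t) = c_2e^(3t), z(t) = 2c_1e^(-3t) + 5c_2e^(3t) + c_3e^(t)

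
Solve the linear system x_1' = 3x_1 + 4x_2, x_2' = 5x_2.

x_1(t) = -C_1e^(3t) - 2C_2e^(5t), x_2(t) = -C_2e^(5t)

Coefficient matrix A = [[3, 4], [0, 5]].
Characteristic polynomial det(A - λI) = λ^2 - 8λ + 15 = 0.
Eigenvalues λ = 3, 5.
For λ=3: (A-λI) row 1 is [0, 4], so an eigenvector is (-1, 0).
For λ=5: (A-λI) row 1 is [-2, 4], so an eigenvector is (-2, -1).
General solution: C_1e^(3t)(-1,0) + C_2e^(5t)(-2,-1).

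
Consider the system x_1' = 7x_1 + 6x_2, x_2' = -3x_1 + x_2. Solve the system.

Coefficient matrix A = [[7, 6], [-3, 1]].
Characteristic polynomial det(A - λI) = λ^2 - 8λ + 25 = 0.
Eigenvalues λ = 4 ± 3i (complex conjugate pair).
For λ=4+3i: an eigenvector is (-1,0) - i(-1,1) = (-1 + i, 0 - i).
A real fundamental pair from Re and Im of e^((4+3i)t)v: X_1 = e^(4t)(cos(3t)·(-1,0) + sin(3t)·(-1,1)), X_2 = e^(4t)(sin(3t)·(-1,0) - cos(3t)·(-1,1)).
General solution: K_1X_1 + K_2X_2.

x_1(t) = -K_1e^(4t)sin(3t) - K_1e^(4t)cos(3t) - K_2e^(4t)sin(3t) + K_2e^(4t)cos(3t), x_2(t) = K_1e^(4t)sin(3t) - K_2e^(4t)cos(3t)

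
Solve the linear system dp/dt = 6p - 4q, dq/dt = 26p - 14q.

Coefficient matrix A = [[6, -4], [26, -14]].
Characteristic polynomial det(A - λI) = λ^2 + 8λ + 20 = 0.
Eigenvalues λ = -4 ± 2i (complex conjugate pair).
For λ=-4+2i: an eigenvector is (-1,-2) - i(-1,-3) = (-1 + i, -2 + 3i).
A real fundamental pair from Re and Im of e^((-4+2i)t)v: X_1 = e^(-4t)(cos(2t)·(-1,-2) + sin(2t)·(-1,-3)), X_2 = e^(-4t)(sin(2t)·(-1,-2) - cos(2t)·(-1,-3)).
General solution: C_1X_1 + C_2X_2.

p(t) = -C_1e^(-4t)sin(2t) - C_1e^(-4t)cos(2t) - C_2e^(-4t)sin(2t) + C_2e^(-4t)cos(2t), q(t) = -3C_1e^(-4t)sin(2t) - 2C_1e^(-4t)cos(2t) - 2C_2e^(-4t)sin(2t) + 3C_2e^(-4t)cos(2t)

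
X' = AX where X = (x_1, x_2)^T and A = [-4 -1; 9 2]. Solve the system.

x_1(t) = -C_1e^(-t) - C_2te^(-t), x_2(t) = 3C_1e^(-t) + 3C_2te^(-t) + C_2e^(-t)

Coefficient matrix A = [[-4, -1], [9, 2]].
Characteristic polynomial det(A - λI) = λ^2 + 2λ + 1 = 0.
Single eigenvalue λ = -1 with algebraic multiplicity 2.
Eigenvector v = (-1,3); generalized eigenvector w with (A-λI)w=v is (0,1).
General solution: e^(-t)[C_1·v + C_2·(t·v + w)].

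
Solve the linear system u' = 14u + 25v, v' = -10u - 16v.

u(t) = 2c_1e^(-t)sin(5t) - c_1e^(-t)cos(5t) - c_2e^(-t)sin(5t) - 2c_2e^(-t)cos(5t), v(t) = -c_1e^(-t)sin(5t) + c_1e^(-t)cos(5t) + c_2e^(-t)sin(5t) + c_2e^(-t)cos(5t)

Coefficient matrix A = [[14, 25], [-10, -16]].
Characteristic polynomial det(A - λI) = λ^2 + 2λ + 26 = 0.
Eigenvalues λ = -1 ± 5i (complex conjugate pair).
For λ=-1+5i: an eigenvector is (-1,1) - i(2,-1) = (-1 - 2i, 1 + i).
A real fundamental pair from Re and Im of e^((-1+5i)t)v: X_1 = e^(-t)(cos(5t)·(-1,1) + sin(5t)·(2,-1)), X_2 = e^(-t)(sin(5t)·(-1,1) - cos(5t)·(2,-1)).
General solution: c_1X_1 + c_2X_2.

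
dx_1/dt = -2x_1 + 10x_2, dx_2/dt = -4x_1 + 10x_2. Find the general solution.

Coefficient matrix A = [[-2, 10], [-4, 10]].
Characteristic polynomial det(A - λI) = λ^2 - 8λ + 20 = 0.
Eigenvalues λ = 4 ± 2i (complex conjugate pair).
For λ=4+2i: an eigenvector is (2,1) - i(-1,-1) = (2 + i, 1 + i).
A real fundamental pair from Re and Im of e^((4+2i)t)v: X_1 = e^(4t)(cos(2t)·(2,1) + sin(2t)·(-1,-1)), X_2 = e^(4t)(sin(2t)·(2,1) - cos(2t)·(-1,-1)).
General solution: C_1X_1 + C_2X_2.

x_1(t) = -C_1e^(4t)sin(2t) + 2C_1e^(4t)cos(2t) + 2C_2e^(4t)sin(2t) + C_2e^(4t)cos(2t), x_2(t) = -C_1e^(4t)sin(2t) + C_1e^(4t)cos(2t) + C_2e^(4t)sin(2t) + C_2e^(4t)cos(2t)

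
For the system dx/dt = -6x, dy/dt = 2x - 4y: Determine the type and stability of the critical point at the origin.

stable node

A = [[-6,0],[2,-4]]; det(A-λI) = λ^2 + 10λ + 24.
λ = -6, -4: both negative.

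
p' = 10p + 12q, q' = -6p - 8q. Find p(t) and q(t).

Coefficient matrix A = [[10, 12], [-6, -8]].
Characteristic polynomial det(A - λI) = λ^2 - 2λ - 8 = 0.
Eigenvalues λ = -2, 4.
For λ=-2: (A-λI) row 1 is [12, 12], so an eigenvector is (1, -1).
For λ=4: (A-λI) row 1 is [6, 12], so an eigenvector is (2, -1).
General solution: C_1e^(-2t)(1,-1) + C_2e^(4t)(2,-1).

p(t) = C_1e^(-2t) + 2C_2e^(4t), q(t) = -C_1e^(-2t) - C_2e^(4t)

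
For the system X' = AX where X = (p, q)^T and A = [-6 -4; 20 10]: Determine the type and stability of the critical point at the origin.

A = [[-6,-4],[20,10]]; det(A-λI) = λ^2 - 4λ + 20.
λ = 2 ± 4i: positive real part.

unstable spiral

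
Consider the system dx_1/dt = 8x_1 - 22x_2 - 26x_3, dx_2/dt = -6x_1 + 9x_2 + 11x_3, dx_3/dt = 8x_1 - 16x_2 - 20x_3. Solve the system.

x_1(t) = 2K_1e^(-3t) + K_2e^(4t) + 4K_3e^(-4t), x_2(t) = K_1e^(-3t) - K_2e^(4t) + K_3e^(-4t), x_3(t) = K_2e^(4t) + K_3e^(-4t)

Coefficient matrix A = [[8, -22, -26], [-6, 9, 11], [8, -16, -20]].
det(A - λI) = 0 gives eigenvalues λ = -3, 4, -4.
For λ=-3: eigenvector (2,1,0).
For λ=4: eigenvector (1,-1,1).
For λ=-4: eigenvector (4,1,1).
General solution: K_1e^(-3t)(2,1,0) + K_2e^(4t)(1,-1,1) + K_3e^(-4t)(4,1,1).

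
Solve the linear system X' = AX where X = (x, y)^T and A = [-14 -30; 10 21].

x(t) = 2K_1e^(t) - 3K_2e^(6t), y(t) = -K_1e^(t) + 2K_2e^(6t)

Coefficient matrix A = [[-14, -30], [10, 21]].
Characteristic polynomial det(A - λI) = λ^2 - 7λ + 6 = 0.
Eigenvalues λ = 1, 6.
For λ=1: (A-λI) row 1 is [-15, -30], so an eigenvector is (2, -1).
For λ=6: (A-λI) row 1 is [-20, -30], so an eigenvector is (-3, 2).
General solution: K_1e^(t)(2,-1) + K_2e^(6t)(-3,2).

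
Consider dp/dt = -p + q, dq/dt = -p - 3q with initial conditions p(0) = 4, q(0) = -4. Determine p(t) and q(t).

Coefficient matrix A = [[-1, 1], [-1, -3]].
Characteristic polynomial det(A - λI) = λ^2 + 4λ + 4 = 0.
Single eigenvalue λ = -2 with algebraic multiplicity 2.
Eigenvector v = (1,-1); generalized eigenvector w with (A-λI)w=v is (-1,2).
General solution: e^(-2t)[C_1·v + C_2·(t·v + w)].
Applying p(0)=4, q(0)=-4 gives C_1=4, C_2=0.

p(t) = 4e^(-2t), q(t) = -4e^(-2t)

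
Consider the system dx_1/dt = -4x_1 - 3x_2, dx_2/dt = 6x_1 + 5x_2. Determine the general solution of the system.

x_1(t) = K_1e^(2t) - K_2e^(-t), x_2(t) = -2K_1e^(2t) + K_2e^(-t)

Coefficient matrix A = [[-4, -3], [6, 5]].
Characteristic polynomial det(A - λI) = λ^2 - λ - 2 = 0.
Eigenvalues λ = 2, -1.
For λ=2: (A-λI) row 1 is [-6, -3], so an eigenvector is (1, -2).
For λ=-1: (A-λI) row 1 is [-3, -3], so an eigenvector is (-1, 1).
General solution: K_1e^(2t)(1,-2) + K_2e^(-t)(-1,1).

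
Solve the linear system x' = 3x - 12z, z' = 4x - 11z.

x(t) = 2c_1e^(-3t) + 3c_2e^(-5t), z(t) = c_1e^(-3t) + 2c_2e^(-5t)

Coefficient matrix A = [[3, -12], [4, -11]].
Characteristic polynomial det(A - λI) = λ^2 + 8λ + 15 = 0.
Eigenvalues λ = -3, -5.
For λ=-3: (A-λI) row 1 is [6, -12], so an eigenvector is (2, 1).
For λ=-5: (A-λI) row 1 is [8, -12], so an eigenvector is (3, 2).
General solution: c_1e^(-3t)(2,1) + c_2e^(-5t)(3,2).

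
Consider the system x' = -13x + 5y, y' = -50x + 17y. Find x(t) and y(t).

x(t) = -c_1e^(2t)sin(5t) + c_2e^(2t)cos(5t), y(t) = -3c_1e^(2t)sin(5t) - c_1e^(2t)cos(5t) - c_2e^(2t)sin(5t) + 3c_2e^(2t)cos(5t)

Coefficient matrix A = [[-13, 5], [-50, 17]].
Characteristic polynomial det(A - λI) = λ^2 - 4λ + 29 = 0.
Eigenvalues λ = 2 ± 5i (complex conjugate pair).
For λ=2+5i: an eigenvector is (0,-1) - i(-1,-3) = (0 + i, -1 + 3i).
A real fundamental pair from Re and Im of e^((2+5i)t)v: X_1 = e^(2t)(cos(5t)·(0,-1) + sin(5t)·(-1,-3)), X_2 = e^(2t)(sin(5t)·(0,-1) - cos(5t)·(-1,-3)).
General solution: c_1X_1 + c_2X_2.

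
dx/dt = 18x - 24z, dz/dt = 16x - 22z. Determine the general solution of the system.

Coefficient matrix A = [[18, -24], [16, -22]].
Characteristic polynomial det(A - λI) = λ^2 + 4λ - 12 = 0.
Eigenvalues λ = 2, -6.
For λ=2: (A-λI) row 1 is [16, -24], so an eigenvector is (-3, -2).
For λ=-6: (A-λI) row 1 is [24, -24], so an eigenvector is (-1, -1).
General solution: c_1e^(2t)(-3,-2) + c_2e^(-6t)(-1,-1).

x(t) = -3c_1e^(2t) - c_2e^(-6t), z(t) = -2c_1e^(2t) - c_2e^(-6t)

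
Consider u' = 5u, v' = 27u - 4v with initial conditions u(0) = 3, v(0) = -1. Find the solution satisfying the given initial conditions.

u(t) = 3e^(5t), v(t) = 9e^(5t) - 10e^(-4t)

Coefficient matrix A = [[5, 0], [27, -4]].
Characteristic polynomial det(A - λI) = λ^2 - λ - 20 = 0.
Eigenvalues λ = -4, 5.
For λ=-4: (A-λI) row 1 is [9, 0], so an eigenvector is (0, -1).
For λ=5: (A-λI) row 2 is [27, -9], so an eigenvector is (-1, -3).
General solution: c_1e^(-4t)(0,-1) + c_2e^(5t)(-1,-3).
Applying u(0)=3, v(0)=-1 gives c_1=10, c_2=-3.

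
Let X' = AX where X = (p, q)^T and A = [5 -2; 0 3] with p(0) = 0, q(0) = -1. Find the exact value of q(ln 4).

A = [[5,-2],[0,3]]; eigenvalues λ = 5, 3.
Eigenvectors: (-1,0) for λ=5, (1,1) for λ=3.
From the initial condition, c_1 = -1, c_2 = -1.
q(ln 4) = (-1)(4^5)(0) + (-1)(4^3)(1) = -64.

-64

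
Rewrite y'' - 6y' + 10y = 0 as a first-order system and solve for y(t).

Let x_1 = y, x_2 = y'. Then x_1' = x_2 and x_2' = -10x_1 + 6x_2.
A = [[0,1],[-10,6]]; det(A-λI) = λ^2 - 6λ + 10.
Eigenvalues λ = 3 ± i.

y(t) = K_1e^(3t)cos(t) + K_2e^(3t)sin(t)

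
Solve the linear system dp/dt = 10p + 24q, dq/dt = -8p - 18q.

Coefficient matrix A = [[10, 24], [-8, -18]].
Characteristic polynomial det(A - λI) = λ^2 + 8λ + 12 = 0.
Eigenvalues λ = -6, -2.
For λ=-6: (A-λI) row 1 is [16, 24], so an eigenvector is (-3, 2).
For λ=-2: (A-λI) row 1 is [12, 24], so an eigenvector is (-2, 1).
General solution: c_1e^(-6t)(-3,2) + c_2e^(-2t)(-2,1).

p(t) = -3c_1e^(-6t) - 2c_2e^(-2t), q(t) = 2c_1e^(-6t) + c_2e^(-2t)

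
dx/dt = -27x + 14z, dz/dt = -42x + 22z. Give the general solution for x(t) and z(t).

x(t) = -C_1e^(t) + 2C_2e^(-6t), z(t) = -2C_1e^(t) + 3C_2e^(-6t)

Coefficient matrix A = [[-27, 14], [-42, 22]].
Characteristic polynomial det(A - λI) = λ^2 + 5λ - 6 = 0.
Eigenvalues λ = 1, -6.
For λ=1: (A-λI) row 1 is [-28, 14], so an eigenvector is (-1, -2).
For λ=-6: (A-λI) row 1 is [-21, 14], so an eigenvector is (2, 3).
General solution: C_1e^(t)(-1,-2) + C_2e^(-6t)(2,3).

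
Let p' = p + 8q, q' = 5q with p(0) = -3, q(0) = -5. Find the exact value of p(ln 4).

A = [[1,8],[0,5]]; eigenvalues λ = 1, 5.
Eigenvectors: (1,0) for λ=1, (-2,-1) for λ=5.
From the initial condition, c_1 = 7, c_2 = 5.
p(ln 4) = (7)(4^1)(1) + (5)(4^5)(-2) = -10212.

-10212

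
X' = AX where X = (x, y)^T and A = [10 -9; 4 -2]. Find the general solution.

x(t) = -3c_1e^(4t) - 3c_2te^(4t) + c_2e^(4t), y(t) = -2c_1e^(4t) - 2c_2te^(4t) + c_2e^(4t)

Coefficient matrix A = [[10, -9], [4, -2]].
Characteristic polynomial det(A - λI) = λ^2 - 8λ + 16 = 0.
Single eigenvalue λ = 4 with algebraic multiplicity 2.
Eigenvector v = (-3,-2); generalized eigenvector w with (A-λI)w=v is (1,1).
General solution: e^(4t)[c_1·v + c_2·(t·v + w)].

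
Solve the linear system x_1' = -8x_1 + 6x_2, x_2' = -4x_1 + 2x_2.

x_1(t) = -3c_1e^(-4t) - c_2e^(-2t), x_2(t) = -2c_1e^(-4t) - c_2e^(-2t)

Coefficient matrix A = [[-8, 6], [-4, 2]].
Characteristic polynomial det(A - λI) = λ^2 + 6λ + 8 = 0.
Eigenvalues λ = -4, -2.
For λ=-4: (A-λI) row 1 is [-4, 6], so an eigenvector is (-3, -2).
For λ=-2: (A-λI) row 1 is [-6, 6], so an eigenvector is (-1, -1).
General solution: c_1e^(-4t)(-3,-2) + c_2e^(-2t)(-1,-1).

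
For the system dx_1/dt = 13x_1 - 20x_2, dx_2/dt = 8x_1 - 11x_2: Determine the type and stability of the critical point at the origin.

A = [[13,-20],[8,-11]]; det(A-λI) = λ^2 - 2λ + 17.
λ = 1 ± 4i: positive real part.

unstable spiral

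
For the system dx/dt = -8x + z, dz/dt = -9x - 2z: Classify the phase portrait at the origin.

A = [[-8,1],[-9,-2]]; det(A-λI) = λ^2 + 10λ + 25.
repeated λ = -5 with a single eigenvector.

stable improper node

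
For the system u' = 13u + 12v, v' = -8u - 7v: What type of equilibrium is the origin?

A = [[13,12],[-8,-7]]; det(A-λI) = λ^2 - 6λ + 5.
λ = 5, 1: both positive.

unstable node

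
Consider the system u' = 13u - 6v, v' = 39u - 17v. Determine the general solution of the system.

Coefficient matrix A = [[13, -6], [39, -17]].
Characteristic polynomial det(A - λI) = λ^2 + 4λ + 13 = 0.
Eigenvalues λ = -2 ± 3i (complex conjugate pair).
For λ=-2+3i: an eigenvector is (1,3) - i(-1,-2) = (1 + i, 3 + 2i).
A real fundamental pair from Re and Im of e^((-2+3i)t)v: X_1 = e^(-2t)(cos(3t)·(1,3) + sin(3t)·(-1,-2)), X_2 = e^(-2t)(sin(3t)·(1,3) - cos(3t)·(-1,-2)).
General solution: K_1X_1 + K_2X_2.

u(t) = -K_1e^(-2t)sin(3t) + K_1e^(-2t)cos(3t) + K_2e^(-2t)sin(3t) + K_2e^(-2t)cos(3t), v(t) = -2K_1e^(-2t)sin(3t) + 3K_1e^(-2t)cos(3t) + 3K_2e^(-2t)sin(3t) + 2K_2e^(-2t)cos(3t)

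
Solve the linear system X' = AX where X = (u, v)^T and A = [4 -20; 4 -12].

Coefficient matrix A = [[4, -20], [4, -12]].
Characteristic polynomial det(A - λI) = λ^2 + 8λ + 32 = 0.
Eigenvalues λ = -4 ± 4i (complex conjugate pair).
For λ=-4+4i: an eigenvector is (-2,-1) - i(1,0) = (-2 - i, -1).
A real fundamental pair from Re and Im of e^((-4+4i)t)v: X_1 = e^(-4t)(cos(4t)·(-2,-1) + sin(4t)·(1,0)), X_2 = e^(-4t)(sin(4t)·(-2,-1) - cos(4t)·(1,0)).
General solution: K_1X_1 + K_2X_2.

u(t) = K_1e^(-4t)sin(4t) - 2K_1e^(-4t)cos(4t) - 2K_2e^(-4t)sin(4t) - K_2e^(-4t)cos(4t), v(t) = -K_1e^(-4t)cos(4t) - K_2e^(-4t)sin(4t)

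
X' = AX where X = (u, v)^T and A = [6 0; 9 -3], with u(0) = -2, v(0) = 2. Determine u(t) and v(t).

Coefficient matrix A = [[6, 0], [9, -3]].
Characteristic polynomial det(A - λI) = λ^2 - 3λ - 18 = 0.
Eigenvalues λ = 6, -3.
For λ=6: (A-λI) row 2 is [9, -9], so an eigenvector is (-1, -1).
For λ=-3: (A-λI) row 1 is [9, 0], so an eigenvector is (0, 1).
General solution: K_1e^(6t)(-1,-1) + K_2e^(-3t)(0,1).
Applying u(0)=-2, v(0)=2 gives K_1=2, K_2=4.

u(t) = -2e^(6t), v(t) = -2e^(6t) + 4e^(-3t)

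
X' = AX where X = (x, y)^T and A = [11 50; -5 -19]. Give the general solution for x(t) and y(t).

x(t) = 3C_1e^(-4t)sin(5t) + C_1e^(-4t)cos(5t) + C_2e^(-4t)sin(5t) - 3C_2e^(-4t)cos(5t), y(t) = -C_1e^(-4t)sin(5t) + C_2e^(-4t)cos(5t)

Coefficient matrix A = [[11, 50], [-5, -19]].
Characteristic polynomial det(A - λI) = λ^2 + 8λ + 41 = 0.
Eigenvalues λ = -4 ± 5i (complex conjugate pair).
For λ=-4+5i: an eigenvector is (1,0) - i(3,-1) = (1 - 3i, 0 + i).
A real fundamental pair from Re and Im of e^((-4+5i)t)v: X_1 = e^(-4t)(cos(5t)·(1,0) + sin(5t)·(3,-1)), X_2 = e^(-4t)(sin(5t)·(1,0) - cos(5t)·(3,-1)).
General solution: C_1X_1 + C_2X_2.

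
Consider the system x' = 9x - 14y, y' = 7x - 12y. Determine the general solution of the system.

x(t) = -K_1e^(-5t) - 2K_2e^(2t), y(t) = -K_1e^(-5t) - K_2e^(2t)

Coefficient matrix A = [[9, -14], [7, -12]].
Characteristic polynomial det(A - λI) = λ^2 + 3λ - 10 = 0.
Eigenvalues λ = -5, 2.
For λ=-5: (A-λI) row 1 is [14, -14], so an eigenvector is (-1, -1).
For λ=2: (A-λI) row 1 is [7, -14], so an eigenvector is (-2, -1).
General solution: K_1e^(-5t)(-1,-1) + K_2e^(2t)(-2,-1).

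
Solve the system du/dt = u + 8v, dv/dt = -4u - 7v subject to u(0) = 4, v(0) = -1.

u(t) = 2e^(-3t)sin(4t) + 4e^(-3t)cos(4t), v(t) = -3e^(-3t)sin(4t) - e^(-3t)cos(4t)

Coefficient matrix A = [[1, 8], [-4, -7]].
Characteristic polynomial det(A - λI) = λ^2 + 6λ + 25 = 0.
Eigenvalues λ = -3 ± 4i (complex conjugate pair).
For λ=-3+4i: an eigenvector is (1,0) - i(1,-1) = (1 - i, 0 + i).
A real fundamental pair from Re and Im of e^((-3+4i)t)v: X_1 = e^(-3t)(cos(4t)·(1,0) + sin(4t)·(1,-1)), X_2 = e^(-3t)(sin(4t)·(1,0) - cos(4t)·(1,-1)).
General solution: C_1X_1 + C_2X_2.
Applying u(0)=4, v(0)=-1 gives C_1=3, C_2=-1.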